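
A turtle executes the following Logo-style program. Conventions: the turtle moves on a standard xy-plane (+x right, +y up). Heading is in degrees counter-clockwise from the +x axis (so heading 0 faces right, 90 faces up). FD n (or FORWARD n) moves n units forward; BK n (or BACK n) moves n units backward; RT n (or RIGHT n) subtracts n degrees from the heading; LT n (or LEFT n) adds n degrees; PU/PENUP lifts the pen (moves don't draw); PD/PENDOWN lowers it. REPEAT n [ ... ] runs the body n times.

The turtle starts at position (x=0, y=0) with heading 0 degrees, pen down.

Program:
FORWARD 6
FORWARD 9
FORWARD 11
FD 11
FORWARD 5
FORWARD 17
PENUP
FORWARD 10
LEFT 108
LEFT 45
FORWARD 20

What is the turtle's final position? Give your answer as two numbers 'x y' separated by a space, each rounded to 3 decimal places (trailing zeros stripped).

Executing turtle program step by step:
Start: pos=(0,0), heading=0, pen down
FD 6: (0,0) -> (6,0) [heading=0, draw]
FD 9: (6,0) -> (15,0) [heading=0, draw]
FD 11: (15,0) -> (26,0) [heading=0, draw]
FD 11: (26,0) -> (37,0) [heading=0, draw]
FD 5: (37,0) -> (42,0) [heading=0, draw]
FD 17: (42,0) -> (59,0) [heading=0, draw]
PU: pen up
FD 10: (59,0) -> (69,0) [heading=0, move]
LT 108: heading 0 -> 108
LT 45: heading 108 -> 153
FD 20: (69,0) -> (51.18,9.08) [heading=153, move]
Final: pos=(51.18,9.08), heading=153, 6 segment(s) drawn

Answer: 51.18 9.08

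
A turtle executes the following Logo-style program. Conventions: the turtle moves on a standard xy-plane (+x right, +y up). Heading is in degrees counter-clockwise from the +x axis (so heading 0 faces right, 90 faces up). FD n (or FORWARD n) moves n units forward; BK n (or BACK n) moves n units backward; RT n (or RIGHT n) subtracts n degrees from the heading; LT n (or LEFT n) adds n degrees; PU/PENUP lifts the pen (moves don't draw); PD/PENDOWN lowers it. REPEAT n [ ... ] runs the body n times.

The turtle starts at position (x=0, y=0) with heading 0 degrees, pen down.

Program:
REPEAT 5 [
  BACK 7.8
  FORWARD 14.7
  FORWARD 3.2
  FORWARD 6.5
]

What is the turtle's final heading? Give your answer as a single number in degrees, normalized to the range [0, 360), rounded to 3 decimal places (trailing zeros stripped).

Executing turtle program step by step:
Start: pos=(0,0), heading=0, pen down
REPEAT 5 [
  -- iteration 1/5 --
  BK 7.8: (0,0) -> (-7.8,0) [heading=0, draw]
  FD 14.7: (-7.8,0) -> (6.9,0) [heading=0, draw]
  FD 3.2: (6.9,0) -> (10.1,0) [heading=0, draw]
  FD 6.5: (10.1,0) -> (16.6,0) [heading=0, draw]
  -- iteration 2/5 --
  BK 7.8: (16.6,0) -> (8.8,0) [heading=0, draw]
  FD 14.7: (8.8,0) -> (23.5,0) [heading=0, draw]
  FD 3.2: (23.5,0) -> (26.7,0) [heading=0, draw]
  FD 6.5: (26.7,0) -> (33.2,0) [heading=0, draw]
  -- iteration 3/5 --
  BK 7.8: (33.2,0) -> (25.4,0) [heading=0, draw]
  FD 14.7: (25.4,0) -> (40.1,0) [heading=0, draw]
  FD 3.2: (40.1,0) -> (43.3,0) [heading=0, draw]
  FD 6.5: (43.3,0) -> (49.8,0) [heading=0, draw]
  -- iteration 4/5 --
  BK 7.8: (49.8,0) -> (42,0) [heading=0, draw]
  FD 14.7: (42,0) -> (56.7,0) [heading=0, draw]
  FD 3.2: (56.7,0) -> (59.9,0) [heading=0, draw]
  FD 6.5: (59.9,0) -> (66.4,0) [heading=0, draw]
  -- iteration 5/5 --
  BK 7.8: (66.4,0) -> (58.6,0) [heading=0, draw]
  FD 14.7: (58.6,0) -> (73.3,0) [heading=0, draw]
  FD 3.2: (73.3,0) -> (76.5,0) [heading=0, draw]
  FD 6.5: (76.5,0) -> (83,0) [heading=0, draw]
]
Final: pos=(83,0), heading=0, 20 segment(s) drawn

Answer: 0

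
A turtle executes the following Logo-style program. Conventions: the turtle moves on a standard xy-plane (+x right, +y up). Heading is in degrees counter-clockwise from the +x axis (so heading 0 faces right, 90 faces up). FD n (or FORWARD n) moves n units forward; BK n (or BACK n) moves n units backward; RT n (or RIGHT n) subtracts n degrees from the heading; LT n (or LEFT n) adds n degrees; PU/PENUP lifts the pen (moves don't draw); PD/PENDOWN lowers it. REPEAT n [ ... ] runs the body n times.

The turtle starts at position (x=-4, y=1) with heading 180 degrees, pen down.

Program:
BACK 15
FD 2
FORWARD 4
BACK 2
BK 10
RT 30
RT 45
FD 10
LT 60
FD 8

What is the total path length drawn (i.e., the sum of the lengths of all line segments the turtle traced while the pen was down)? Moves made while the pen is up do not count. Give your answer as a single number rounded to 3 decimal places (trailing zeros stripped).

Answer: 51

Derivation:
Executing turtle program step by step:
Start: pos=(-4,1), heading=180, pen down
BK 15: (-4,1) -> (11,1) [heading=180, draw]
FD 2: (11,1) -> (9,1) [heading=180, draw]
FD 4: (9,1) -> (5,1) [heading=180, draw]
BK 2: (5,1) -> (7,1) [heading=180, draw]
BK 10: (7,1) -> (17,1) [heading=180, draw]
RT 30: heading 180 -> 150
RT 45: heading 150 -> 105
FD 10: (17,1) -> (14.412,10.659) [heading=105, draw]
LT 60: heading 105 -> 165
FD 8: (14.412,10.659) -> (6.684,12.73) [heading=165, draw]
Final: pos=(6.684,12.73), heading=165, 7 segment(s) drawn

Segment lengths:
  seg 1: (-4,1) -> (11,1), length = 15
  seg 2: (11,1) -> (9,1), length = 2
  seg 3: (9,1) -> (5,1), length = 4
  seg 4: (5,1) -> (7,1), length = 2
  seg 5: (7,1) -> (17,1), length = 10
  seg 6: (17,1) -> (14.412,10.659), length = 10
  seg 7: (14.412,10.659) -> (6.684,12.73), length = 8
Total = 51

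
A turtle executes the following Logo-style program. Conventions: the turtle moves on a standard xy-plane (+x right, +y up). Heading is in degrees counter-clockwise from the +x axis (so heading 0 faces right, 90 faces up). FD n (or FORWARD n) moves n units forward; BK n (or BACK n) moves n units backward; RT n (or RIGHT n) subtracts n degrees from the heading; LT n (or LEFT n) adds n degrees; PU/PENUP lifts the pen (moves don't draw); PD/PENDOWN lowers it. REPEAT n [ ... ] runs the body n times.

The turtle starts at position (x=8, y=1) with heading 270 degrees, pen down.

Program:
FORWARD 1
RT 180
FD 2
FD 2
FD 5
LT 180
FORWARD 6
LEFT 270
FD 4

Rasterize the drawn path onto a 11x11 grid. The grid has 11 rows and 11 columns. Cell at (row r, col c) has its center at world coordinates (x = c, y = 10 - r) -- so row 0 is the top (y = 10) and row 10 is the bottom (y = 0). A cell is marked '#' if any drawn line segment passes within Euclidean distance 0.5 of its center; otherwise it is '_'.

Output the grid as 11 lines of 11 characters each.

Segment 0: (8,1) -> (8,0)
Segment 1: (8,0) -> (8,2)
Segment 2: (8,2) -> (8,4)
Segment 3: (8,4) -> (8,9)
Segment 4: (8,9) -> (8,3)
Segment 5: (8,3) -> (4,3)

Answer: ___________
________#__
________#__
________#__
________#__
________#__
________#__
____#####__
________#__
________#__
________#__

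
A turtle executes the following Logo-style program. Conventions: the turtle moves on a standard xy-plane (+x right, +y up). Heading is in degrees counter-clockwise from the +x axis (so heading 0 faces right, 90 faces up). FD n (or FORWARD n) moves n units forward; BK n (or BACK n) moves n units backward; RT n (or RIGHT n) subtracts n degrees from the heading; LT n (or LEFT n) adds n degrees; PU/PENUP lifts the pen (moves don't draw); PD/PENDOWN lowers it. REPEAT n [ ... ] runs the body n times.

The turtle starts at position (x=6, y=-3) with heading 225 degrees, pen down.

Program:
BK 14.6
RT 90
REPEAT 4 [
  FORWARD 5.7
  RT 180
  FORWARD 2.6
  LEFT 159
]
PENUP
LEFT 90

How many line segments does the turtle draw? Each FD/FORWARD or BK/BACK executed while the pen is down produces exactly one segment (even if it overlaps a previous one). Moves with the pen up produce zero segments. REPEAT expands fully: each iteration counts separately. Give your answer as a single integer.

Executing turtle program step by step:
Start: pos=(6,-3), heading=225, pen down
BK 14.6: (6,-3) -> (16.324,7.324) [heading=225, draw]
RT 90: heading 225 -> 135
REPEAT 4 [
  -- iteration 1/4 --
  FD 5.7: (16.324,7.324) -> (12.293,11.354) [heading=135, draw]
  RT 180: heading 135 -> 315
  FD 2.6: (12.293,11.354) -> (14.132,9.516) [heading=315, draw]
  LT 159: heading 315 -> 114
  -- iteration 2/4 --
  FD 5.7: (14.132,9.516) -> (11.813,14.723) [heading=114, draw]
  RT 180: heading 114 -> 294
  FD 2.6: (11.813,14.723) -> (12.871,12.348) [heading=294, draw]
  LT 159: heading 294 -> 93
  -- iteration 3/4 --
  FD 5.7: (12.871,12.348) -> (12.573,18.04) [heading=93, draw]
  RT 180: heading 93 -> 273
  FD 2.6: (12.573,18.04) -> (12.709,15.444) [heading=273, draw]
  LT 159: heading 273 -> 72
  -- iteration 4/4 --
  FD 5.7: (12.709,15.444) -> (14.47,20.865) [heading=72, draw]
  RT 180: heading 72 -> 252
  FD 2.6: (14.47,20.865) -> (13.667,18.392) [heading=252, draw]
  LT 159: heading 252 -> 51
]
PU: pen up
LT 90: heading 51 -> 141
Final: pos=(13.667,18.392), heading=141, 9 segment(s) drawn
Segments drawn: 9

Answer: 9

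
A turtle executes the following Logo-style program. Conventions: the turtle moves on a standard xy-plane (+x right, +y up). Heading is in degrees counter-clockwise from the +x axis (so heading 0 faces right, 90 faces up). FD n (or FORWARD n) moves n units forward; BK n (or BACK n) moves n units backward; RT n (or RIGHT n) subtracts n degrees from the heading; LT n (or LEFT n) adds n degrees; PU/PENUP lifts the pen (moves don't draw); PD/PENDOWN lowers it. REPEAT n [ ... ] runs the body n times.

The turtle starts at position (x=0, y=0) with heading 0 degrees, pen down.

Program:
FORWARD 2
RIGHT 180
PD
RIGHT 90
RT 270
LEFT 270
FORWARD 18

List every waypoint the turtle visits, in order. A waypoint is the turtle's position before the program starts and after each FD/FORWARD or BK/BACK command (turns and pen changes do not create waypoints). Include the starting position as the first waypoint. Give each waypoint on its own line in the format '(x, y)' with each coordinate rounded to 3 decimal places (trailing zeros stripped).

Answer: (0, 0)
(2, 0)
(2, 18)

Derivation:
Executing turtle program step by step:
Start: pos=(0,0), heading=0, pen down
FD 2: (0,0) -> (2,0) [heading=0, draw]
RT 180: heading 0 -> 180
PD: pen down
RT 90: heading 180 -> 90
RT 270: heading 90 -> 180
LT 270: heading 180 -> 90
FD 18: (2,0) -> (2,18) [heading=90, draw]
Final: pos=(2,18), heading=90, 2 segment(s) drawn
Waypoints (3 total):
(0, 0)
(2, 0)
(2, 18)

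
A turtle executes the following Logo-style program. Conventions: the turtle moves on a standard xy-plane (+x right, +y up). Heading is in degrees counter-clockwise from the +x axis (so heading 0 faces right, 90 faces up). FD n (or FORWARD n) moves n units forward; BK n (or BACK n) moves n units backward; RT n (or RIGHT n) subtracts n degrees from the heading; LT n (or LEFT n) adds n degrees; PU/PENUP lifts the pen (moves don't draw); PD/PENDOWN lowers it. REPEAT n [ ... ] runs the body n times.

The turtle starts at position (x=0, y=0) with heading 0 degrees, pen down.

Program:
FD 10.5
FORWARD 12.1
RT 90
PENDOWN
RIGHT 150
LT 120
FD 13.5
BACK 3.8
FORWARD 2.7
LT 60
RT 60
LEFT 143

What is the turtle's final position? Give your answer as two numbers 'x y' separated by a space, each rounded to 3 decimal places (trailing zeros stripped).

Executing turtle program step by step:
Start: pos=(0,0), heading=0, pen down
FD 10.5: (0,0) -> (10.5,0) [heading=0, draw]
FD 12.1: (10.5,0) -> (22.6,0) [heading=0, draw]
RT 90: heading 0 -> 270
PD: pen down
RT 150: heading 270 -> 120
LT 120: heading 120 -> 240
FD 13.5: (22.6,0) -> (15.85,-11.691) [heading=240, draw]
BK 3.8: (15.85,-11.691) -> (17.75,-8.4) [heading=240, draw]
FD 2.7: (17.75,-8.4) -> (16.4,-10.739) [heading=240, draw]
LT 60: heading 240 -> 300
RT 60: heading 300 -> 240
LT 143: heading 240 -> 23
Final: pos=(16.4,-10.739), heading=23, 5 segment(s) drawn

Answer: 16.4 -10.739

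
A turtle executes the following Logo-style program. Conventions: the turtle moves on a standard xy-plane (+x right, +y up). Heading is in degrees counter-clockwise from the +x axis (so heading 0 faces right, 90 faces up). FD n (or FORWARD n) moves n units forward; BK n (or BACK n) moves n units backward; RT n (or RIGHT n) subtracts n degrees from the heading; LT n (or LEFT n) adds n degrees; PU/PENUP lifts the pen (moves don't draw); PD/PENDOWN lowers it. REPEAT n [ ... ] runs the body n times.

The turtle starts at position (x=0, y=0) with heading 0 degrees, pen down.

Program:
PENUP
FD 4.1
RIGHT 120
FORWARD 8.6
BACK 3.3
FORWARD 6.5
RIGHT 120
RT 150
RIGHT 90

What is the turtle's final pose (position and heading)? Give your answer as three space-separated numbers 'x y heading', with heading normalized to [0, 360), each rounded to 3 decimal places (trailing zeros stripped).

Answer: -1.8 -10.219 240

Derivation:
Executing turtle program step by step:
Start: pos=(0,0), heading=0, pen down
PU: pen up
FD 4.1: (0,0) -> (4.1,0) [heading=0, move]
RT 120: heading 0 -> 240
FD 8.6: (4.1,0) -> (-0.2,-7.448) [heading=240, move]
BK 3.3: (-0.2,-7.448) -> (1.45,-4.59) [heading=240, move]
FD 6.5: (1.45,-4.59) -> (-1.8,-10.219) [heading=240, move]
RT 120: heading 240 -> 120
RT 150: heading 120 -> 330
RT 90: heading 330 -> 240
Final: pos=(-1.8,-10.219), heading=240, 0 segment(s) drawn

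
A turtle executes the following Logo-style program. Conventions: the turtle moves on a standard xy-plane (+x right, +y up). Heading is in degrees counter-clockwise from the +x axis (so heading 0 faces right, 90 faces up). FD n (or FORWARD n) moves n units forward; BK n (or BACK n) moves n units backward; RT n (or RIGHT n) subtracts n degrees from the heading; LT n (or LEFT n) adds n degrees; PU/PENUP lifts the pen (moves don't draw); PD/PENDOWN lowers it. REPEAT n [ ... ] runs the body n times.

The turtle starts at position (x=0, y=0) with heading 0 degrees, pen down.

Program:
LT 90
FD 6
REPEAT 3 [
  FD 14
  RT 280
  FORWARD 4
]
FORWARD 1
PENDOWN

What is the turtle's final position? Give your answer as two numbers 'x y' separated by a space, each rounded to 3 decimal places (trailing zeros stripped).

Answer: -19.553 3.711

Derivation:
Executing turtle program step by step:
Start: pos=(0,0), heading=0, pen down
LT 90: heading 0 -> 90
FD 6: (0,0) -> (0,6) [heading=90, draw]
REPEAT 3 [
  -- iteration 1/3 --
  FD 14: (0,6) -> (0,20) [heading=90, draw]
  RT 280: heading 90 -> 170
  FD 4: (0,20) -> (-3.939,20.695) [heading=170, draw]
  -- iteration 2/3 --
  FD 14: (-3.939,20.695) -> (-17.727,23.126) [heading=170, draw]
  RT 280: heading 170 -> 250
  FD 4: (-17.727,23.126) -> (-19.095,19.367) [heading=250, draw]
  -- iteration 3/3 --
  FD 14: (-19.095,19.367) -> (-23.883,6.211) [heading=250, draw]
  RT 280: heading 250 -> 330
  FD 4: (-23.883,6.211) -> (-20.419,4.211) [heading=330, draw]
]
FD 1: (-20.419,4.211) -> (-19.553,3.711) [heading=330, draw]
PD: pen down
Final: pos=(-19.553,3.711), heading=330, 8 segment(s) drawn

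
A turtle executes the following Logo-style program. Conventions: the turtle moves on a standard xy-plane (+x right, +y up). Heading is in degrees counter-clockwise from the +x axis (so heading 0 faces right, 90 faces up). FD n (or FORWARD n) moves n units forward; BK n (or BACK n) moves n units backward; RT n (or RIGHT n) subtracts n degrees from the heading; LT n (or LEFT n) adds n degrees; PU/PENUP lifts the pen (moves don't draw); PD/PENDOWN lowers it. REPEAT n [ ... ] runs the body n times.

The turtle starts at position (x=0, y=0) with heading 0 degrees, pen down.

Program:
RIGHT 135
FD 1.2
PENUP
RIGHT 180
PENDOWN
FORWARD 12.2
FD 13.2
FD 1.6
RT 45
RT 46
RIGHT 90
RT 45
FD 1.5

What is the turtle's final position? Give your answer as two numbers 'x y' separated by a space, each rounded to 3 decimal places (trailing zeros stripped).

Answer: 16.744 18.27

Derivation:
Executing turtle program step by step:
Start: pos=(0,0), heading=0, pen down
RT 135: heading 0 -> 225
FD 1.2: (0,0) -> (-0.849,-0.849) [heading=225, draw]
PU: pen up
RT 180: heading 225 -> 45
PD: pen down
FD 12.2: (-0.849,-0.849) -> (7.778,7.778) [heading=45, draw]
FD 13.2: (7.778,7.778) -> (17.112,17.112) [heading=45, draw]
FD 1.6: (17.112,17.112) -> (18.243,18.243) [heading=45, draw]
RT 45: heading 45 -> 0
RT 46: heading 0 -> 314
RT 90: heading 314 -> 224
RT 45: heading 224 -> 179
FD 1.5: (18.243,18.243) -> (16.744,18.27) [heading=179, draw]
Final: pos=(16.744,18.27), heading=179, 5 segment(s) drawn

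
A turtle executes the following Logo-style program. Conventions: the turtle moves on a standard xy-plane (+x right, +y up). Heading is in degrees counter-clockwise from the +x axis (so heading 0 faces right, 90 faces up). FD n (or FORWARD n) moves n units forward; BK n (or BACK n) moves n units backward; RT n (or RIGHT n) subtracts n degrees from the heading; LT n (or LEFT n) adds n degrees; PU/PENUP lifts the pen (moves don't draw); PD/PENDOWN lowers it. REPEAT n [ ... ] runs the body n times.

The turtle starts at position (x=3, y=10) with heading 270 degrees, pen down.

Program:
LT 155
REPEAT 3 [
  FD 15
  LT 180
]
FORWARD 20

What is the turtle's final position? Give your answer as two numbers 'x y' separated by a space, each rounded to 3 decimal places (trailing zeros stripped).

Executing turtle program step by step:
Start: pos=(3,10), heading=270, pen down
LT 155: heading 270 -> 65
REPEAT 3 [
  -- iteration 1/3 --
  FD 15: (3,10) -> (9.339,23.595) [heading=65, draw]
  LT 180: heading 65 -> 245
  -- iteration 2/3 --
  FD 15: (9.339,23.595) -> (3,10) [heading=245, draw]
  LT 180: heading 245 -> 65
  -- iteration 3/3 --
  FD 15: (3,10) -> (9.339,23.595) [heading=65, draw]
  LT 180: heading 65 -> 245
]
FD 20: (9.339,23.595) -> (0.887,5.468) [heading=245, draw]
Final: pos=(0.887,5.468), heading=245, 4 segment(s) drawn

Answer: 0.887 5.468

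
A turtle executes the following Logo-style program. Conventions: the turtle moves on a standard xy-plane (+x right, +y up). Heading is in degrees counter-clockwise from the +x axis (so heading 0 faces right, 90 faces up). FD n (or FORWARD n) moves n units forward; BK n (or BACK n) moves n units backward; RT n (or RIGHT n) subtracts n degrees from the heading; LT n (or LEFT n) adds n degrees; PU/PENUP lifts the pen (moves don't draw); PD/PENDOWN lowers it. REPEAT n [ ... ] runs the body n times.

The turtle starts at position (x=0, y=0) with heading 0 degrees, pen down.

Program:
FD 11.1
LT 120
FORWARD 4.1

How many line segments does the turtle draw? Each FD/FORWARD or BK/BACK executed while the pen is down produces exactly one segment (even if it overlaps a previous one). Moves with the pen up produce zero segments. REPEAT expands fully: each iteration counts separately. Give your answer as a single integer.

Executing turtle program step by step:
Start: pos=(0,0), heading=0, pen down
FD 11.1: (0,0) -> (11.1,0) [heading=0, draw]
LT 120: heading 0 -> 120
FD 4.1: (11.1,0) -> (9.05,3.551) [heading=120, draw]
Final: pos=(9.05,3.551), heading=120, 2 segment(s) drawn
Segments drawn: 2

Answer: 2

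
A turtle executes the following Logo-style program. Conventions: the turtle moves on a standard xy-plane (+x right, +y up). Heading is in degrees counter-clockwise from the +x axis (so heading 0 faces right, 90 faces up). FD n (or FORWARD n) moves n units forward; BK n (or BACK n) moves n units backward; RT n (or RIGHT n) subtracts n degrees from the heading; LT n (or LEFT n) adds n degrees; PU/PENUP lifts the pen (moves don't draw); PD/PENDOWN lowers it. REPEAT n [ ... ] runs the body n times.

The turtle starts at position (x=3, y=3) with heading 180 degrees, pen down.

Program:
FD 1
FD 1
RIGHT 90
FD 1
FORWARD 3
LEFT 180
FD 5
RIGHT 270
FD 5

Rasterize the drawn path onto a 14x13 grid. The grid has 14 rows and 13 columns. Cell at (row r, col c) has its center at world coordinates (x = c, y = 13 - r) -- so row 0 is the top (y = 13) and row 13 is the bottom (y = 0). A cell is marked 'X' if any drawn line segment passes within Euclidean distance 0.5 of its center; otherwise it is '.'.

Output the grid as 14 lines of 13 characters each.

Segment 0: (3,3) -> (2,3)
Segment 1: (2,3) -> (1,3)
Segment 2: (1,3) -> (1,4)
Segment 3: (1,4) -> (1,7)
Segment 4: (1,7) -> (1,2)
Segment 5: (1,2) -> (6,2)

Answer: .............
.............
.............
.............
.............
.............
.X...........
.X...........
.X...........
.X...........
.XXX.........
.XXXXXX......
.............
.............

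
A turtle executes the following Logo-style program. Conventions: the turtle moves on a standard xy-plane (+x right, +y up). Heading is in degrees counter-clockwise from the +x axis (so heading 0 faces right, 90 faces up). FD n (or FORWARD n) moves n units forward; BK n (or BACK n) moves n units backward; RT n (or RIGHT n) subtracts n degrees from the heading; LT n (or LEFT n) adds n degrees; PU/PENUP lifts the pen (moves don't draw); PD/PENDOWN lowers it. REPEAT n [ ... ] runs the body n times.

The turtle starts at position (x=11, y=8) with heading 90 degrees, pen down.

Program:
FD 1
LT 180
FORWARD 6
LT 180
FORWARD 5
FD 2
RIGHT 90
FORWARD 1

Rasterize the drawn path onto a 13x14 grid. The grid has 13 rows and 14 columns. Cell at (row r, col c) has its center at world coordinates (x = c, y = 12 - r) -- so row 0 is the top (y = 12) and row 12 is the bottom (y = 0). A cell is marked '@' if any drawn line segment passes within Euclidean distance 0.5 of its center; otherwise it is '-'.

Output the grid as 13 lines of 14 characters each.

Segment 0: (11,8) -> (11,9)
Segment 1: (11,9) -> (11,3)
Segment 2: (11,3) -> (11,8)
Segment 3: (11,8) -> (11,10)
Segment 4: (11,10) -> (12,10)

Answer: --------------
--------------
-----------@@-
-----------@--
-----------@--
-----------@--
-----------@--
-----------@--
-----------@--
-----------@--
--------------
--------------
--------------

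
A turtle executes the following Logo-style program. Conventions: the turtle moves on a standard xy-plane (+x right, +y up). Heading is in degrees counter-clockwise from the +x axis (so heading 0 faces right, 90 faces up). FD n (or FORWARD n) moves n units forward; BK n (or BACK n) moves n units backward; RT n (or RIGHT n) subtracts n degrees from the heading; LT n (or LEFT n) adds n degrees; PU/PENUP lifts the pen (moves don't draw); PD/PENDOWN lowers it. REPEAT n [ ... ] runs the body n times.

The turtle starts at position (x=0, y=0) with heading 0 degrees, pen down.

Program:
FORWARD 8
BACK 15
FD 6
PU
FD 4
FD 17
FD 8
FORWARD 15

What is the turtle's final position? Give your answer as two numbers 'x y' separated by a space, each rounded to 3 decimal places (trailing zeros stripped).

Executing turtle program step by step:
Start: pos=(0,0), heading=0, pen down
FD 8: (0,0) -> (8,0) [heading=0, draw]
BK 15: (8,0) -> (-7,0) [heading=0, draw]
FD 6: (-7,0) -> (-1,0) [heading=0, draw]
PU: pen up
FD 4: (-1,0) -> (3,0) [heading=0, move]
FD 17: (3,0) -> (20,0) [heading=0, move]
FD 8: (20,0) -> (28,0) [heading=0, move]
FD 15: (28,0) -> (43,0) [heading=0, move]
Final: pos=(43,0), heading=0, 3 segment(s) drawn

Answer: 43 0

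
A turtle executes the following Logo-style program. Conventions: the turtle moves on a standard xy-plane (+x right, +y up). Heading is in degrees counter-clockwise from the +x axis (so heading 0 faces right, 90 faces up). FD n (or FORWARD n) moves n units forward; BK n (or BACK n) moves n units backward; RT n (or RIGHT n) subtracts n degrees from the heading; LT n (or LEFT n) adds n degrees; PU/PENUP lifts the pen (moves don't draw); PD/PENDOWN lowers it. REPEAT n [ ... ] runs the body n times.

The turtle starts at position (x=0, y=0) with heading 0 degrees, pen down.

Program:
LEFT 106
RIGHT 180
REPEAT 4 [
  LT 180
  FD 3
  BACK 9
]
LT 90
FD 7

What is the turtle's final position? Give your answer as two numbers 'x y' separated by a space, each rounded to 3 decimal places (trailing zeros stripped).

Executing turtle program step by step:
Start: pos=(0,0), heading=0, pen down
LT 106: heading 0 -> 106
RT 180: heading 106 -> 286
REPEAT 4 [
  -- iteration 1/4 --
  LT 180: heading 286 -> 106
  FD 3: (0,0) -> (-0.827,2.884) [heading=106, draw]
  BK 9: (-0.827,2.884) -> (1.654,-5.768) [heading=106, draw]
  -- iteration 2/4 --
  LT 180: heading 106 -> 286
  FD 3: (1.654,-5.768) -> (2.481,-8.651) [heading=286, draw]
  BK 9: (2.481,-8.651) -> (0,0) [heading=286, draw]
  -- iteration 3/4 --
  LT 180: heading 286 -> 106
  FD 3: (0,0) -> (-0.827,2.884) [heading=106, draw]
  BK 9: (-0.827,2.884) -> (1.654,-5.768) [heading=106, draw]
  -- iteration 4/4 --
  LT 180: heading 106 -> 286
  FD 3: (1.654,-5.768) -> (2.481,-8.651) [heading=286, draw]
  BK 9: (2.481,-8.651) -> (0,0) [heading=286, draw]
]
LT 90: heading 286 -> 16
FD 7: (0,0) -> (6.729,1.929) [heading=16, draw]
Final: pos=(6.729,1.929), heading=16, 9 segment(s) drawn

Answer: 6.729 1.929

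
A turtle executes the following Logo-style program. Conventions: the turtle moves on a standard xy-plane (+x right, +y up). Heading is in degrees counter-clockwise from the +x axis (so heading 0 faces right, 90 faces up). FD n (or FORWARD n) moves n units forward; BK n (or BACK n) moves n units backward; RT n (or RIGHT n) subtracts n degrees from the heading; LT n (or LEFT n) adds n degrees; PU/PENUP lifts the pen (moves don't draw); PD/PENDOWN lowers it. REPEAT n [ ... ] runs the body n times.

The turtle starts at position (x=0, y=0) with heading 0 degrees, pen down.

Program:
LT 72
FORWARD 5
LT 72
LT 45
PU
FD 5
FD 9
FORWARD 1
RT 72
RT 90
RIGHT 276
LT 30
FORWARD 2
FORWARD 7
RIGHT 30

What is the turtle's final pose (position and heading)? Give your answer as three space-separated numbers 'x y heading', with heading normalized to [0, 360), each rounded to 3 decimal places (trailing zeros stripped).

Executing turtle program step by step:
Start: pos=(0,0), heading=0, pen down
LT 72: heading 0 -> 72
FD 5: (0,0) -> (1.545,4.755) [heading=72, draw]
LT 72: heading 72 -> 144
LT 45: heading 144 -> 189
PU: pen up
FD 5: (1.545,4.755) -> (-3.393,3.973) [heading=189, move]
FD 9: (-3.393,3.973) -> (-12.283,2.565) [heading=189, move]
FD 1: (-12.283,2.565) -> (-13.27,2.409) [heading=189, move]
RT 72: heading 189 -> 117
RT 90: heading 117 -> 27
RT 276: heading 27 -> 111
LT 30: heading 111 -> 141
FD 2: (-13.27,2.409) -> (-14.825,3.667) [heading=141, move]
FD 7: (-14.825,3.667) -> (-20.265,8.073) [heading=141, move]
RT 30: heading 141 -> 111
Final: pos=(-20.265,8.073), heading=111, 1 segment(s) drawn

Answer: -20.265 8.073 111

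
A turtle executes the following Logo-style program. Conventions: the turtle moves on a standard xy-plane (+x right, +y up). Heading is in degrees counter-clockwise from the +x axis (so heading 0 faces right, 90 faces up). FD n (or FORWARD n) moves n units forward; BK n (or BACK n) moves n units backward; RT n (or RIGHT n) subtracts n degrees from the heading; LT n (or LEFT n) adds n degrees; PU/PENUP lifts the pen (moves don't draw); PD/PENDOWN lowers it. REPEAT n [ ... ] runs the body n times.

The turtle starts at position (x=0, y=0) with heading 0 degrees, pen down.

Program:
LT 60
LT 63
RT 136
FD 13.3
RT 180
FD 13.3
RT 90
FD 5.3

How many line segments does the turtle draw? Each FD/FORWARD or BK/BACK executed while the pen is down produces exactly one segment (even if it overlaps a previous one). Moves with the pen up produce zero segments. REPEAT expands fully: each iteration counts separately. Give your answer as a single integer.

Answer: 3

Derivation:
Executing turtle program step by step:
Start: pos=(0,0), heading=0, pen down
LT 60: heading 0 -> 60
LT 63: heading 60 -> 123
RT 136: heading 123 -> 347
FD 13.3: (0,0) -> (12.959,-2.992) [heading=347, draw]
RT 180: heading 347 -> 167
FD 13.3: (12.959,-2.992) -> (0,0) [heading=167, draw]
RT 90: heading 167 -> 77
FD 5.3: (0,0) -> (1.192,5.164) [heading=77, draw]
Final: pos=(1.192,5.164), heading=77, 3 segment(s) drawn
Segments drawn: 3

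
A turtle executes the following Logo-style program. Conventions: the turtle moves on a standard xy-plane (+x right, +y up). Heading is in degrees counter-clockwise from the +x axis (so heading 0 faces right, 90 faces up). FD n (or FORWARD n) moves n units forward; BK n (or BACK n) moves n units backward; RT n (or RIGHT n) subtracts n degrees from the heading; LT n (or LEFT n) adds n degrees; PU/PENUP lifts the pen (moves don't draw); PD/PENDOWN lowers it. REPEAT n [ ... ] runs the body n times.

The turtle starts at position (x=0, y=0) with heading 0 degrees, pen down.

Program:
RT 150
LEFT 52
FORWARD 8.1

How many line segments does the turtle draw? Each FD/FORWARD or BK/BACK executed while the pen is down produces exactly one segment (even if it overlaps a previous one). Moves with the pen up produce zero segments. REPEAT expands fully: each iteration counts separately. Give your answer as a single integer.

Executing turtle program step by step:
Start: pos=(0,0), heading=0, pen down
RT 150: heading 0 -> 210
LT 52: heading 210 -> 262
FD 8.1: (0,0) -> (-1.127,-8.021) [heading=262, draw]
Final: pos=(-1.127,-8.021), heading=262, 1 segment(s) drawn
Segments drawn: 1

Answer: 1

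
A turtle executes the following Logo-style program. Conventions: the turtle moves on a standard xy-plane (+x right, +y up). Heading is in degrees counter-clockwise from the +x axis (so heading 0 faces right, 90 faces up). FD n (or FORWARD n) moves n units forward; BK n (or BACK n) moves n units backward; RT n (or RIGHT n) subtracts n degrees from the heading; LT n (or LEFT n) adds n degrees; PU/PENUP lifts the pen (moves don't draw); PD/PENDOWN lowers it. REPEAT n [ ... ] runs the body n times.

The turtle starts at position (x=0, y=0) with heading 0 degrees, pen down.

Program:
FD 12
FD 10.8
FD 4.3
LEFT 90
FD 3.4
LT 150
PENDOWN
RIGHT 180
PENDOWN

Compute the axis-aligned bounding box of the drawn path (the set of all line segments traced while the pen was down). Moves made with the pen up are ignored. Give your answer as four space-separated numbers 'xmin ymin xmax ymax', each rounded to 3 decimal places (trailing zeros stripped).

Executing turtle program step by step:
Start: pos=(0,0), heading=0, pen down
FD 12: (0,0) -> (12,0) [heading=0, draw]
FD 10.8: (12,0) -> (22.8,0) [heading=0, draw]
FD 4.3: (22.8,0) -> (27.1,0) [heading=0, draw]
LT 90: heading 0 -> 90
FD 3.4: (27.1,0) -> (27.1,3.4) [heading=90, draw]
LT 150: heading 90 -> 240
PD: pen down
RT 180: heading 240 -> 60
PD: pen down
Final: pos=(27.1,3.4), heading=60, 4 segment(s) drawn

Segment endpoints: x in {0, 12, 22.8, 27.1}, y in {0, 3.4}
xmin=0, ymin=0, xmax=27.1, ymax=3.4

Answer: 0 0 27.1 3.4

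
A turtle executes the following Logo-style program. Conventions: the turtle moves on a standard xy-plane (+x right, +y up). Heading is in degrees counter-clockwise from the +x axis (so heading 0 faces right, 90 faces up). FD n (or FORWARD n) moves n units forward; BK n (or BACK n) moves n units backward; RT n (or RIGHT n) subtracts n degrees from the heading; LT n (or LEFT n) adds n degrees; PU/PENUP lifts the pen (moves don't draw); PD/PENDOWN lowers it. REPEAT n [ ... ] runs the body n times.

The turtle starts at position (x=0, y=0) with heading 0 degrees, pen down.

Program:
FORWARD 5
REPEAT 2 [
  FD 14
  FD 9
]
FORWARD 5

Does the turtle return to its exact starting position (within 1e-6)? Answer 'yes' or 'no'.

Answer: no

Derivation:
Executing turtle program step by step:
Start: pos=(0,0), heading=0, pen down
FD 5: (0,0) -> (5,0) [heading=0, draw]
REPEAT 2 [
  -- iteration 1/2 --
  FD 14: (5,0) -> (19,0) [heading=0, draw]
  FD 9: (19,0) -> (28,0) [heading=0, draw]
  -- iteration 2/2 --
  FD 14: (28,0) -> (42,0) [heading=0, draw]
  FD 9: (42,0) -> (51,0) [heading=0, draw]
]
FD 5: (51,0) -> (56,0) [heading=0, draw]
Final: pos=(56,0), heading=0, 6 segment(s) drawn

Start position: (0, 0)
Final position: (56, 0)
Distance = 56; >= 1e-6 -> NOT closed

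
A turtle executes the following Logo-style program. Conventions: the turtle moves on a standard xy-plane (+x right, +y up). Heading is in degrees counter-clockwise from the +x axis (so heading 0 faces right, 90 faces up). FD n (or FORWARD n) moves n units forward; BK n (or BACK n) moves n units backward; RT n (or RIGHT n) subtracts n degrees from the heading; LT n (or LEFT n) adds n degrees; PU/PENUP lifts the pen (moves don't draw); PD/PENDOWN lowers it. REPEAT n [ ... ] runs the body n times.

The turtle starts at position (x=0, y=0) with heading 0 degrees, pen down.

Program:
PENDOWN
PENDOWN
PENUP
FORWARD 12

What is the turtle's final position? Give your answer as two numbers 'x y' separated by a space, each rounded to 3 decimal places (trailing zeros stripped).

Answer: 12 0

Derivation:
Executing turtle program step by step:
Start: pos=(0,0), heading=0, pen down
PD: pen down
PD: pen down
PU: pen up
FD 12: (0,0) -> (12,0) [heading=0, move]
Final: pos=(12,0), heading=0, 0 segment(s) drawn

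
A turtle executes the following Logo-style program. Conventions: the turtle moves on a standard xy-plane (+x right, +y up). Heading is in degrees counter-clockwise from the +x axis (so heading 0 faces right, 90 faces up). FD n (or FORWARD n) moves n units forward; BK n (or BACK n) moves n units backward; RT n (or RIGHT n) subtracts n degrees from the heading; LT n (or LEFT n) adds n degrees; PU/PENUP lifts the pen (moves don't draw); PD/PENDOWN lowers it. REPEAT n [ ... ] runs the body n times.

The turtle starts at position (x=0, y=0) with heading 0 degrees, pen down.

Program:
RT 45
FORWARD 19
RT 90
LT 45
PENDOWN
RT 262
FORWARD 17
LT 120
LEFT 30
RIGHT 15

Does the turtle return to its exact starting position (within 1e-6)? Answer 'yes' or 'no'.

Answer: no

Derivation:
Executing turtle program step by step:
Start: pos=(0,0), heading=0, pen down
RT 45: heading 0 -> 315
FD 19: (0,0) -> (13.435,-13.435) [heading=315, draw]
RT 90: heading 315 -> 225
LT 45: heading 225 -> 270
PD: pen down
RT 262: heading 270 -> 8
FD 17: (13.435,-13.435) -> (30.27,-11.069) [heading=8, draw]
LT 120: heading 8 -> 128
LT 30: heading 128 -> 158
RT 15: heading 158 -> 143
Final: pos=(30.27,-11.069), heading=143, 2 segment(s) drawn

Start position: (0, 0)
Final position: (30.27, -11.069)
Distance = 32.23; >= 1e-6 -> NOT closed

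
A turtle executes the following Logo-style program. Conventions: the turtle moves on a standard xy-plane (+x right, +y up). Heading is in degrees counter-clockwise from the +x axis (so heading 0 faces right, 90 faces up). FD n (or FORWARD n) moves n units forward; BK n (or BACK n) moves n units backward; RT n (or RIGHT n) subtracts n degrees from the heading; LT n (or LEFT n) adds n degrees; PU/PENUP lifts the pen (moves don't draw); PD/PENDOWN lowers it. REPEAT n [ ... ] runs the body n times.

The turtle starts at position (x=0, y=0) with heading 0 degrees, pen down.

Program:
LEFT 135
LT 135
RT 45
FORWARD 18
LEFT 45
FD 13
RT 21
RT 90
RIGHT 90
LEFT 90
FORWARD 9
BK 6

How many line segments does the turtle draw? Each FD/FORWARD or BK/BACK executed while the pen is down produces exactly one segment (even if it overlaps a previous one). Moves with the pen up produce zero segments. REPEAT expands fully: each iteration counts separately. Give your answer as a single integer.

Executing turtle program step by step:
Start: pos=(0,0), heading=0, pen down
LT 135: heading 0 -> 135
LT 135: heading 135 -> 270
RT 45: heading 270 -> 225
FD 18: (0,0) -> (-12.728,-12.728) [heading=225, draw]
LT 45: heading 225 -> 270
FD 13: (-12.728,-12.728) -> (-12.728,-25.728) [heading=270, draw]
RT 21: heading 270 -> 249
RT 90: heading 249 -> 159
RT 90: heading 159 -> 69
LT 90: heading 69 -> 159
FD 9: (-12.728,-25.728) -> (-21.13,-22.503) [heading=159, draw]
BK 6: (-21.13,-22.503) -> (-15.529,-24.653) [heading=159, draw]
Final: pos=(-15.529,-24.653), heading=159, 4 segment(s) drawn
Segments drawn: 4

Answer: 4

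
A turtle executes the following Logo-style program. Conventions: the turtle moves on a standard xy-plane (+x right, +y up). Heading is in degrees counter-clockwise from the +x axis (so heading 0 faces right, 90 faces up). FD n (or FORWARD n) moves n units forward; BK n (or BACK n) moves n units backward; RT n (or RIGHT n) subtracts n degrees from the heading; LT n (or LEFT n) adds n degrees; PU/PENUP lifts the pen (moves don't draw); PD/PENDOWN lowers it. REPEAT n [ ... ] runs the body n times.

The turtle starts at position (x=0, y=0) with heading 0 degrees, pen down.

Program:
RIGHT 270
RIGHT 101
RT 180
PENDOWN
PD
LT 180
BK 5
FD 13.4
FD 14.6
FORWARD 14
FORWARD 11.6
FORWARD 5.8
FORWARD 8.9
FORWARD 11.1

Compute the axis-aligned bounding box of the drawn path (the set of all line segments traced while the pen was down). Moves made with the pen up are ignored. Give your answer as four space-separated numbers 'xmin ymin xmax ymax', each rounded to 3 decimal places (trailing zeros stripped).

Answer: -4.908 -14.196 73.033 0.954

Derivation:
Executing turtle program step by step:
Start: pos=(0,0), heading=0, pen down
RT 270: heading 0 -> 90
RT 101: heading 90 -> 349
RT 180: heading 349 -> 169
PD: pen down
PD: pen down
LT 180: heading 169 -> 349
BK 5: (0,0) -> (-4.908,0.954) [heading=349, draw]
FD 13.4: (-4.908,0.954) -> (8.246,-1.603) [heading=349, draw]
FD 14.6: (8.246,-1.603) -> (22.577,-4.389) [heading=349, draw]
FD 14: (22.577,-4.389) -> (36.32,-7.06) [heading=349, draw]
FD 11.6: (36.32,-7.06) -> (47.707,-9.273) [heading=349, draw]
FD 5.8: (47.707,-9.273) -> (53.401,-10.38) [heading=349, draw]
FD 8.9: (53.401,-10.38) -> (62.137,-12.078) [heading=349, draw]
FD 11.1: (62.137,-12.078) -> (73.033,-14.196) [heading=349, draw]
Final: pos=(73.033,-14.196), heading=349, 8 segment(s) drawn

Segment endpoints: x in {-4.908, 0, 8.246, 22.577, 36.32, 47.707, 53.401, 62.137, 73.033}, y in {-14.196, -12.078, -10.38, -9.273, -7.06, -4.389, -1.603, 0, 0.954}
xmin=-4.908, ymin=-14.196, xmax=73.033, ymax=0.954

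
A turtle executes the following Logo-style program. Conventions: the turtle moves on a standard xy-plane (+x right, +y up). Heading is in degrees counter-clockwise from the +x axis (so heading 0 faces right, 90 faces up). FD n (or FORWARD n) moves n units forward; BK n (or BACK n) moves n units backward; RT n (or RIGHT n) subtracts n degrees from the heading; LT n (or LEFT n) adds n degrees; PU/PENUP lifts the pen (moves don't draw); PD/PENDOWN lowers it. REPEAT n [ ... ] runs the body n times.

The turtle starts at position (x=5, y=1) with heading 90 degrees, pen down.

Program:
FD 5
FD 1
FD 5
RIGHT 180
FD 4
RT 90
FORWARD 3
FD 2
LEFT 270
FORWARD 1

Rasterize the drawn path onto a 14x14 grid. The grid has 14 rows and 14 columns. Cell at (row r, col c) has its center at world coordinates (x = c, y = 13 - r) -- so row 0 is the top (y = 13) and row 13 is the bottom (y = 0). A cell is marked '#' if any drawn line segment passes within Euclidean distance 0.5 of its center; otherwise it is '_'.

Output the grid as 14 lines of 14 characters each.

Answer: ______________
_____#________
_____#________
_____#________
#____#________
######________
_____#________
_____#________
_____#________
_____#________
_____#________
_____#________
_____#________
______________

Derivation:
Segment 0: (5,1) -> (5,6)
Segment 1: (5,6) -> (5,7)
Segment 2: (5,7) -> (5,12)
Segment 3: (5,12) -> (5,8)
Segment 4: (5,8) -> (2,8)
Segment 5: (2,8) -> (0,8)
Segment 6: (0,8) -> (0,9)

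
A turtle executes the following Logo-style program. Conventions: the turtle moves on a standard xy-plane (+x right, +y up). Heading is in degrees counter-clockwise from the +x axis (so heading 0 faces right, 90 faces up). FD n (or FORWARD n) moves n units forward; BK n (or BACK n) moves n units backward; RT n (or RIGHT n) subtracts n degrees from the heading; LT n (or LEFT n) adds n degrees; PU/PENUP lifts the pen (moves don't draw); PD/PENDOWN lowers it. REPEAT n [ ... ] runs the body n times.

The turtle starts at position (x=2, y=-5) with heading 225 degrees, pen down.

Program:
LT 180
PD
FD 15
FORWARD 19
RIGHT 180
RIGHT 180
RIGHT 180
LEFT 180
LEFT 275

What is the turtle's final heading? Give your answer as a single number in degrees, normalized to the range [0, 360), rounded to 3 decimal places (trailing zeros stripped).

Answer: 320

Derivation:
Executing turtle program step by step:
Start: pos=(2,-5), heading=225, pen down
LT 180: heading 225 -> 45
PD: pen down
FD 15: (2,-5) -> (12.607,5.607) [heading=45, draw]
FD 19: (12.607,5.607) -> (26.042,19.042) [heading=45, draw]
RT 180: heading 45 -> 225
RT 180: heading 225 -> 45
RT 180: heading 45 -> 225
LT 180: heading 225 -> 45
LT 275: heading 45 -> 320
Final: pos=(26.042,19.042), heading=320, 2 segment(s) drawn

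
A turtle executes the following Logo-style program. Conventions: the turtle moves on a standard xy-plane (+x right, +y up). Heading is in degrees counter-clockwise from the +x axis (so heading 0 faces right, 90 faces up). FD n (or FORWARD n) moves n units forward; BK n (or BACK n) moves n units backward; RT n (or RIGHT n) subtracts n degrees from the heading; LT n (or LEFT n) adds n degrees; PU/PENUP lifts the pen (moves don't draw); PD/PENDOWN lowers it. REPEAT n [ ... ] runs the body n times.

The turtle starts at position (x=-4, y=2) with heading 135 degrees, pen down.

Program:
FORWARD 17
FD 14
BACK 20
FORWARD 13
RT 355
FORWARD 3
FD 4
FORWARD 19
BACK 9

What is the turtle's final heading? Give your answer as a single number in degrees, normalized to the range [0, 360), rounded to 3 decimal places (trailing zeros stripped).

Answer: 140

Derivation:
Executing turtle program step by step:
Start: pos=(-4,2), heading=135, pen down
FD 17: (-4,2) -> (-16.021,14.021) [heading=135, draw]
FD 14: (-16.021,14.021) -> (-25.92,23.92) [heading=135, draw]
BK 20: (-25.92,23.92) -> (-11.778,9.778) [heading=135, draw]
FD 13: (-11.778,9.778) -> (-20.971,18.971) [heading=135, draw]
RT 355: heading 135 -> 140
FD 3: (-20.971,18.971) -> (-23.269,20.899) [heading=140, draw]
FD 4: (-23.269,20.899) -> (-26.333,23.47) [heading=140, draw]
FD 19: (-26.333,23.47) -> (-40.888,35.683) [heading=140, draw]
BK 9: (-40.888,35.683) -> (-33.993,29.898) [heading=140, draw]
Final: pos=(-33.993,29.898), heading=140, 8 segment(s) drawn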